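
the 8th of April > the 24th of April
False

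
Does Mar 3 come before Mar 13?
Yes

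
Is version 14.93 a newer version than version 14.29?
Yes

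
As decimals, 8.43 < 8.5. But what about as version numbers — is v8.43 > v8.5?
True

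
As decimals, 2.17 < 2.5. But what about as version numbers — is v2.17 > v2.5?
True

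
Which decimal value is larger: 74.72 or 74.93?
74.93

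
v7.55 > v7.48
True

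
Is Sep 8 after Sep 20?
No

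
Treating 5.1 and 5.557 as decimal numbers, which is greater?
5.557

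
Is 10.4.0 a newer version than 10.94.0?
No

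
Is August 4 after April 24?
Yes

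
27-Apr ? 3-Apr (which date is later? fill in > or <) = >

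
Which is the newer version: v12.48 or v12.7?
v12.48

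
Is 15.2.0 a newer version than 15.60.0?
No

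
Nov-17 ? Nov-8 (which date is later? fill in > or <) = >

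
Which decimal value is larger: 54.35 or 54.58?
54.58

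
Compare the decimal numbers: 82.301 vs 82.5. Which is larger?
82.5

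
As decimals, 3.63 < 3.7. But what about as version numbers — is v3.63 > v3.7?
True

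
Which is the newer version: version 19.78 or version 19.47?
version 19.78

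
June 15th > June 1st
True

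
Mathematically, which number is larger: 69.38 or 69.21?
69.38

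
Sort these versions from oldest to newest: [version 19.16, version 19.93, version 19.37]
[version 19.16, version 19.37, version 19.93]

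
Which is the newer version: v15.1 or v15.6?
v15.6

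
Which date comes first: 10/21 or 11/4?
10/21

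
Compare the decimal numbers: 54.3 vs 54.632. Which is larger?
54.632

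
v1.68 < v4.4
True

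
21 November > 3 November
True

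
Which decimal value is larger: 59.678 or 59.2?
59.678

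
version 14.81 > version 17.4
False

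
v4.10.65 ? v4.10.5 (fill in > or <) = >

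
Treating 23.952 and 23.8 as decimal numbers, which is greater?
23.952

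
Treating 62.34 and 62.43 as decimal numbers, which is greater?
62.43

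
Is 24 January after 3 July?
No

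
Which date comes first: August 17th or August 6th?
August 6th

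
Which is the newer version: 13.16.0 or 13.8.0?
13.16.0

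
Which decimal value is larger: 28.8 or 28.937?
28.937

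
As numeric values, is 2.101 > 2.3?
False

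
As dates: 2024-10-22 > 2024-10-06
True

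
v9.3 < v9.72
True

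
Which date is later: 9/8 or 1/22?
9/8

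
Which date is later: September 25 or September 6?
September 25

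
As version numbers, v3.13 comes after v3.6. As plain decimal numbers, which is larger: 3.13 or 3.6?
3.6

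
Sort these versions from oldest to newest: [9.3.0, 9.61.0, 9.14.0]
[9.3.0, 9.14.0, 9.61.0]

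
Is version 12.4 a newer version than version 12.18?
No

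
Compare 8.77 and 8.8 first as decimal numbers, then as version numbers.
As decimals: 8.77 < 8.8. As versions: v8.77 > v8.8 (minor version 77 > 8).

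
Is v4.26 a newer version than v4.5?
Yes. Version numbers are compared segment by segment as integers, not as decimals: minor version 26 > 5, so v4.26 > v4.5 (even though the decimal 4.26 < 4.5).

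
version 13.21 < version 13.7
False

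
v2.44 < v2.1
False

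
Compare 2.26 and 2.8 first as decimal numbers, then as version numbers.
As decimals: 2.26 < 2.8. As versions: v2.26 > v2.8 (minor version 26 > 8).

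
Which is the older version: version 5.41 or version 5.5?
version 5.5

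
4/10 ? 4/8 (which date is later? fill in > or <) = >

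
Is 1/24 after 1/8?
Yes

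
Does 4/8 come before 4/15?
Yes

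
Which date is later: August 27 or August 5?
August 27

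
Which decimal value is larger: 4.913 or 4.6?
4.913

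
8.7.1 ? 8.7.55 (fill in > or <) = <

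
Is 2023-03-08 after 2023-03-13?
No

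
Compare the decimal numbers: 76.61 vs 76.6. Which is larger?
76.61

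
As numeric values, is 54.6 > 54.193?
True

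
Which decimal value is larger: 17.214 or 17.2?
17.214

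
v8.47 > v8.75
False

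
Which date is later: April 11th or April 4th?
April 11th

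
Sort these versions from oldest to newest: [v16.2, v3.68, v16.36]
[v3.68, v16.2, v16.36]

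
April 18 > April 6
True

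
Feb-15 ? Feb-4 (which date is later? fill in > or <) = >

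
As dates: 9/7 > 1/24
True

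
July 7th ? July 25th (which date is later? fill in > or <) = <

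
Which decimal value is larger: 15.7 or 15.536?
15.7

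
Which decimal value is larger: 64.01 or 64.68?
64.68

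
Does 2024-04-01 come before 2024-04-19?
Yes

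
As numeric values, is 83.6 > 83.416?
True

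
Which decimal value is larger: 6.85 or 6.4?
6.85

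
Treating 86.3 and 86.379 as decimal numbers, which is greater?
86.379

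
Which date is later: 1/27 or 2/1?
2/1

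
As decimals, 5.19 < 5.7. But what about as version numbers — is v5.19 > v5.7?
True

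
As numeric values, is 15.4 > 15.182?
True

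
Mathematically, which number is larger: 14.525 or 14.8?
14.8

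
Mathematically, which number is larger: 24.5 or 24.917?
24.917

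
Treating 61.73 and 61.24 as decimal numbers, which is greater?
61.73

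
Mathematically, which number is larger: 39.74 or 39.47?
39.74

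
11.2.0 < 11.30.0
True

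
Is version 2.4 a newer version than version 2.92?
No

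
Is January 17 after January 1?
Yes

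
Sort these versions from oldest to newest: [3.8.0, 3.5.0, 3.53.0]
[3.5.0, 3.8.0, 3.53.0]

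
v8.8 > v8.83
False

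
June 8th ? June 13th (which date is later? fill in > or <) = <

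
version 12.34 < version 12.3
False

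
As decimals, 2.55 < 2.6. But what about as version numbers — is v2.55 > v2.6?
True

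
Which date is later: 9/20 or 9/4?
9/20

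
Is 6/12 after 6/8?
Yes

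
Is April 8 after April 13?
No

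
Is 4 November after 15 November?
No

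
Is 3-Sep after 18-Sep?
No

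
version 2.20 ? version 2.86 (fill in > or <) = <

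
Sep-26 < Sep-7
False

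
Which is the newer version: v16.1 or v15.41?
v16.1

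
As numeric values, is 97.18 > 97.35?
False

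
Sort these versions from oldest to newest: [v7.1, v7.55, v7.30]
[v7.1, v7.30, v7.55]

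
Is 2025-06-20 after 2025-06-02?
Yes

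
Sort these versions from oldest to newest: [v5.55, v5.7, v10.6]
[v5.7, v5.55, v10.6]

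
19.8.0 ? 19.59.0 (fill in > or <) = <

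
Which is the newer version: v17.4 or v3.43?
v17.4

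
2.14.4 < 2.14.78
True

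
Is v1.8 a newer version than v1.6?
Yes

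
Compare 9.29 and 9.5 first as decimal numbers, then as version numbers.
As decimals: 9.29 < 9.5. As versions: v9.29 > v9.5 (minor version 29 > 5).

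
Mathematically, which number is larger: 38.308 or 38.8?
38.8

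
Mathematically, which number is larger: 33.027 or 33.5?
33.5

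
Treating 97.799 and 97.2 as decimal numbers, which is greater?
97.799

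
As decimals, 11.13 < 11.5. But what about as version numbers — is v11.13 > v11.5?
True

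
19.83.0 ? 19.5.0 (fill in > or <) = >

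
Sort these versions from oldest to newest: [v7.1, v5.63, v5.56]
[v5.56, v5.63, v7.1]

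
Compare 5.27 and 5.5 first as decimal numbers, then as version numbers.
As decimals: 5.27 < 5.5. As versions: v5.27 > v5.5 (minor version 27 > 5).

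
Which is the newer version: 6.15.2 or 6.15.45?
6.15.45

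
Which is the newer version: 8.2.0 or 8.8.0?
8.8.0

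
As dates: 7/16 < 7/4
False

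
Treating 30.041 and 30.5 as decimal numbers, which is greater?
30.5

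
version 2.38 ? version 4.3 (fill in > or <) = <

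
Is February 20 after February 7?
Yes. Day 20 comes after day 7 in February — this is a date comparison, not a decimal one (the decimal 2.20 would be smaller than 2.7).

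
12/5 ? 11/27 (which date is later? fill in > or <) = >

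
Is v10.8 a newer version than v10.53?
No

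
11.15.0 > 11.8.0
True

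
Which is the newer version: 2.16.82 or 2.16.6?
2.16.82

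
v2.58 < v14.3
True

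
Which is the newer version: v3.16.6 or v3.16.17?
v3.16.17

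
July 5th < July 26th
True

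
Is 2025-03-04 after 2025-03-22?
No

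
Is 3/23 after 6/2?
No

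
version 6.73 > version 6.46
True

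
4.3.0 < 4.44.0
True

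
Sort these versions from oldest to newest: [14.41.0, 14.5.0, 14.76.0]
[14.5.0, 14.41.0, 14.76.0]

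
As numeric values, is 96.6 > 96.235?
True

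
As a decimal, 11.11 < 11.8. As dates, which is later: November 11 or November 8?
November 11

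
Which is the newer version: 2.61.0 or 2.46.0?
2.61.0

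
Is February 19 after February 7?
Yes. Day 19 comes after day 7 in February — this is a date comparison, not a decimal one (the decimal 2.19 would be smaller than 2.7).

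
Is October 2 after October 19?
No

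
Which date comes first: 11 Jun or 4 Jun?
4 Jun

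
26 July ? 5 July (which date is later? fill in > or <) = >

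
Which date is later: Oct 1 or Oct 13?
Oct 13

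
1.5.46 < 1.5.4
False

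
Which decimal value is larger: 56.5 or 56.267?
56.5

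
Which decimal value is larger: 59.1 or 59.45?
59.45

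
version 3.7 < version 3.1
False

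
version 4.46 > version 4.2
True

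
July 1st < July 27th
True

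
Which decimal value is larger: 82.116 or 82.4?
82.4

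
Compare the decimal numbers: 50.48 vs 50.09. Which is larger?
50.48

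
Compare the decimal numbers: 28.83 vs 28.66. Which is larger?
28.83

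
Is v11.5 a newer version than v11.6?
No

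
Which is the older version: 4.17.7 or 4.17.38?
4.17.7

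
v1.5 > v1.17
False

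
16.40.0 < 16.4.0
False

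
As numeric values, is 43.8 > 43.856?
False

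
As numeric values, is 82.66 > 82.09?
True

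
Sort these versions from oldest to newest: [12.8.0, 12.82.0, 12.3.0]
[12.3.0, 12.8.0, 12.82.0]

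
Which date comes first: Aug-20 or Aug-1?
Aug-1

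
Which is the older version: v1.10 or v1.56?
v1.10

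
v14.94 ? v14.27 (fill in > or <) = >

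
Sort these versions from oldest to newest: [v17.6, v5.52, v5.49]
[v5.49, v5.52, v17.6]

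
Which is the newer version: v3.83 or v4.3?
v4.3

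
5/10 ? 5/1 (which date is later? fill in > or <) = >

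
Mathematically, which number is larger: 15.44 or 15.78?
15.78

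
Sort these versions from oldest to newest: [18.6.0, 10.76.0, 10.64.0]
[10.64.0, 10.76.0, 18.6.0]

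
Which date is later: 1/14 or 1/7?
1/14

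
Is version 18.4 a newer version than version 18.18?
No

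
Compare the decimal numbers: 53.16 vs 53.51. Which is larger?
53.51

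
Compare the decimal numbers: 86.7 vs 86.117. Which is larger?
86.7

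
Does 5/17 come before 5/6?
No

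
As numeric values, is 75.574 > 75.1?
True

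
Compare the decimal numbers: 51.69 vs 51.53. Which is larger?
51.69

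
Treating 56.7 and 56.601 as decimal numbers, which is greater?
56.7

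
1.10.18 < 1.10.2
False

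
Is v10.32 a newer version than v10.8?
Yes. Version numbers are compared segment by segment as integers, not as decimals: minor version 32 > 8, so v10.32 > v10.8 (even though the decimal 10.32 < 10.8).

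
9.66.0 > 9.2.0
True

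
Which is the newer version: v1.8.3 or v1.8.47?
v1.8.47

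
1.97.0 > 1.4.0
True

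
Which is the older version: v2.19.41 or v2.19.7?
v2.19.7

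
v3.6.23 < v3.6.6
False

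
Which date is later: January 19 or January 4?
January 19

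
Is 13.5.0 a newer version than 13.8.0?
No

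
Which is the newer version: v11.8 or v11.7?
v11.8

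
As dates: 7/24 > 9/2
False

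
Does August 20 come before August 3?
No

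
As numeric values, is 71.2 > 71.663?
False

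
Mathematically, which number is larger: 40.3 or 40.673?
40.673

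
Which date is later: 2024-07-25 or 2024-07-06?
2024-07-25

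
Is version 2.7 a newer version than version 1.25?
Yes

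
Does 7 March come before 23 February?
No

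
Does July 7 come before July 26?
Yes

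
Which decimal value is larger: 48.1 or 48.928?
48.928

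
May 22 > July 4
False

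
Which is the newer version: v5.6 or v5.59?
v5.59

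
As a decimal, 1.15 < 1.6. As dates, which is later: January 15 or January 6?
January 15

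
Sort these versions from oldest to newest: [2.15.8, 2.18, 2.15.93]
[2.15.8, 2.15.93, 2.18]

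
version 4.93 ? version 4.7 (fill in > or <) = >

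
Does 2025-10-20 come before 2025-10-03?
No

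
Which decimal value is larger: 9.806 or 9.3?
9.806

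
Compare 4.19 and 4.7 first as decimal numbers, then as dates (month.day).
As decimals: 4.19 < 4.7. As dates: 4/19 is later than 4/7 (day 19 > day 7).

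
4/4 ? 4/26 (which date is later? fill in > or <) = <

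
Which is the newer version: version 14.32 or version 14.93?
version 14.93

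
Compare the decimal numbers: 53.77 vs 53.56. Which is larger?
53.77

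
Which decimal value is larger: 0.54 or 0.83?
0.83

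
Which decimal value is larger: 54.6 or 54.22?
54.6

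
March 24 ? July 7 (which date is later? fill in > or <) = <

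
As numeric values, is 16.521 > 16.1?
True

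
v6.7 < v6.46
True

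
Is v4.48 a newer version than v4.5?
Yes. Version numbers are compared segment by segment as integers, not as decimals: minor version 48 > 5, so v4.48 > v4.5 (even though the decimal 4.48 < 4.5).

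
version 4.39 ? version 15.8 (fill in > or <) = <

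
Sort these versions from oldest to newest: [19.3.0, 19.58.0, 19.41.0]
[19.3.0, 19.41.0, 19.58.0]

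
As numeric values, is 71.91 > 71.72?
True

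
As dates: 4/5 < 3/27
False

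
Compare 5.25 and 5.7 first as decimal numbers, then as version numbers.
As decimals: 5.25 < 5.7. As versions: v5.25 > v5.7 (minor version 25 > 7).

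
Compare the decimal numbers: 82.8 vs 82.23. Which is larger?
82.8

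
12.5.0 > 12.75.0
False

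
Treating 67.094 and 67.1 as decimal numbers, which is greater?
67.1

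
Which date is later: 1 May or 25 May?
25 May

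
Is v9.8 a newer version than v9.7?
Yes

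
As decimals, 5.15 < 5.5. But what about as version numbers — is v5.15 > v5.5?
True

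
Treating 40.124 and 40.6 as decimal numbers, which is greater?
40.6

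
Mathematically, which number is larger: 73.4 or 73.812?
73.812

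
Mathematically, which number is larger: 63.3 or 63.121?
63.3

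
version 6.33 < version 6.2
False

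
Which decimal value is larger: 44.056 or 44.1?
44.1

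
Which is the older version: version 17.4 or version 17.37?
version 17.4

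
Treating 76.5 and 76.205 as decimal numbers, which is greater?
76.5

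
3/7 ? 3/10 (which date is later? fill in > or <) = <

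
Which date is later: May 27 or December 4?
December 4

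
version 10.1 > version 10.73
False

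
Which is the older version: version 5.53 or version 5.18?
version 5.18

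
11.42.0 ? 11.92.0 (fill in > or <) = <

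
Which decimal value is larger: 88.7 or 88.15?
88.7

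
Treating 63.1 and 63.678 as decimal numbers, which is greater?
63.678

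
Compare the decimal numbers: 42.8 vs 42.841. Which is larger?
42.841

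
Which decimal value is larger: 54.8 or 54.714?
54.8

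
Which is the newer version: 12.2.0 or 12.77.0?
12.77.0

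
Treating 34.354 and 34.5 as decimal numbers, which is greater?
34.5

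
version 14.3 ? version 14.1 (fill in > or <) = >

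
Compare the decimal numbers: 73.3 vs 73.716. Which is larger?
73.716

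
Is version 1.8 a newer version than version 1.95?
No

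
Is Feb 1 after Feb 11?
No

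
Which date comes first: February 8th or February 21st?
February 8th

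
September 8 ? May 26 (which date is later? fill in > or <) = >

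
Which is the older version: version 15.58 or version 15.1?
version 15.1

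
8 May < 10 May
True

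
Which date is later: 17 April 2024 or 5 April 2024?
17 April 2024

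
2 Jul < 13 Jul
True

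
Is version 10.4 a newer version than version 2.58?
Yes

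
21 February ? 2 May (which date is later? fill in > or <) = <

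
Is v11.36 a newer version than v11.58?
No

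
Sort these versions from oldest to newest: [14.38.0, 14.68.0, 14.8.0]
[14.8.0, 14.38.0, 14.68.0]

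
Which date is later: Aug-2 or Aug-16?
Aug-16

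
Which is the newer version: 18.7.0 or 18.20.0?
18.20.0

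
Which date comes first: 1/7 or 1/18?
1/7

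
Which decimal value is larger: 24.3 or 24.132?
24.3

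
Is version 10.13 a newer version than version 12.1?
No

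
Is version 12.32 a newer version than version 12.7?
Yes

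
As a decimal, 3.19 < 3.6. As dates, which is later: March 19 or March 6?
March 19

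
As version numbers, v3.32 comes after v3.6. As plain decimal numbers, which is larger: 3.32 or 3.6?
3.6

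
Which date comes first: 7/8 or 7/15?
7/8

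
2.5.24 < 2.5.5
False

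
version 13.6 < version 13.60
True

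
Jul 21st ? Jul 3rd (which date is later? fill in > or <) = >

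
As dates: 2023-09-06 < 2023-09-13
True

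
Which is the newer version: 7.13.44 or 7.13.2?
7.13.44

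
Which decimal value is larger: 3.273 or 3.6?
3.6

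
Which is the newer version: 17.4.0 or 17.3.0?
17.4.0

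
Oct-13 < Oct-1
False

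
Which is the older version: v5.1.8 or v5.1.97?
v5.1.8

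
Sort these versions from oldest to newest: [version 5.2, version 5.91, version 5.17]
[version 5.2, version 5.17, version 5.91]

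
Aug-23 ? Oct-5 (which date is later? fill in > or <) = <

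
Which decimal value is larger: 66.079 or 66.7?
66.7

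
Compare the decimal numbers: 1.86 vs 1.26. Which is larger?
1.86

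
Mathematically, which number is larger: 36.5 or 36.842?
36.842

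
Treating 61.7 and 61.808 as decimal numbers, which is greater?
61.808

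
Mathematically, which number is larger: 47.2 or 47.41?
47.41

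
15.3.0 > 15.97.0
False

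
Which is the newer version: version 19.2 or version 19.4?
version 19.4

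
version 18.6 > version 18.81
False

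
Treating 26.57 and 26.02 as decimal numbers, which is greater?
26.57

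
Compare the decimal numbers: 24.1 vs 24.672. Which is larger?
24.672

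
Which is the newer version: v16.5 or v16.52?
v16.52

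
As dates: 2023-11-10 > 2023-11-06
True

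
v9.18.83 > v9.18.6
True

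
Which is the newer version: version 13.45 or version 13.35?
version 13.45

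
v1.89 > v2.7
False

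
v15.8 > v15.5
True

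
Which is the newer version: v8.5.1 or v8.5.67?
v8.5.67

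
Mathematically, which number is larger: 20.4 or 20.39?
20.4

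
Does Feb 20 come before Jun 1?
Yes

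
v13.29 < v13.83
True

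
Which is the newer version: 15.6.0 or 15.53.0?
15.53.0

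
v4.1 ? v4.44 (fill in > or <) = <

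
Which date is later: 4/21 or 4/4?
4/21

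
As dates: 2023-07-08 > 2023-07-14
False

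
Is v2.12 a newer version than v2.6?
Yes. Version numbers are compared segment by segment as integers, not as decimals: minor version 12 > 6, so v2.12 > v2.6 (even though the decimal 2.12 < 2.6).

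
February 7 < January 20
False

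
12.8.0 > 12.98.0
False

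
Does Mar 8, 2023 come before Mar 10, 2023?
Yes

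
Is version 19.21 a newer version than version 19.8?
Yes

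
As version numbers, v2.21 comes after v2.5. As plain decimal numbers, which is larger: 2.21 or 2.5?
2.5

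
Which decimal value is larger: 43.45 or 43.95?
43.95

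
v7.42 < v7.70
True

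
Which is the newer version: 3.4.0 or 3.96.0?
3.96.0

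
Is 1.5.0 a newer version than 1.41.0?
No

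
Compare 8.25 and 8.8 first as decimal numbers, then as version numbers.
As decimals: 8.25 < 8.8. As versions: v8.25 > v8.8 (minor version 25 > 8).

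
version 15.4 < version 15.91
True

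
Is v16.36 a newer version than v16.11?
Yes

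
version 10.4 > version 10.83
False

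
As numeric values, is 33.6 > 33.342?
True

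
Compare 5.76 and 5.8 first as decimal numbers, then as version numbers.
As decimals: 5.76 < 5.8. As versions: v5.76 > v5.8 (minor version 76 > 8).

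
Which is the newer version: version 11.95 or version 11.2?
version 11.95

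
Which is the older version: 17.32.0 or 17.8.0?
17.8.0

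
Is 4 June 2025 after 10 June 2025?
No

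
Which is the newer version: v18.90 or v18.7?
v18.90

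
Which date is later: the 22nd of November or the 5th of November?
the 22nd of November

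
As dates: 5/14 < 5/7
False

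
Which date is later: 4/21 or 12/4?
12/4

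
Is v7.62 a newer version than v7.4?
Yes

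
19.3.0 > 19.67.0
False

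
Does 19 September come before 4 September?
No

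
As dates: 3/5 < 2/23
False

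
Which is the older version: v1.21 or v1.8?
v1.8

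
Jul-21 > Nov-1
False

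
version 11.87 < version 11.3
False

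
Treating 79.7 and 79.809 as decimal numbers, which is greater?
79.809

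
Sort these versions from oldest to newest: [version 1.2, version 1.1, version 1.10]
[version 1.1, version 1.2, version 1.10]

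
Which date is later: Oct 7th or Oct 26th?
Oct 26th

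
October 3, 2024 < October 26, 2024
True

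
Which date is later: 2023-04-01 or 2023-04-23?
2023-04-23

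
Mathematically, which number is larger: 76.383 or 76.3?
76.383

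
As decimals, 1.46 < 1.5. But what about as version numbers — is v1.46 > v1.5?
True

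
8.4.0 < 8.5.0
True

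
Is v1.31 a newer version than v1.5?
Yes. Version numbers are compared segment by segment as integers, not as decimals: minor version 31 > 5, so v1.31 > v1.5 (even though the decimal 1.31 < 1.5).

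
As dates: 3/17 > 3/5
True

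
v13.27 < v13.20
False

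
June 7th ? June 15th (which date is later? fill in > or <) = <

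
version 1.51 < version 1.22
False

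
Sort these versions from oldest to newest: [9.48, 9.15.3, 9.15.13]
[9.15.3, 9.15.13, 9.48]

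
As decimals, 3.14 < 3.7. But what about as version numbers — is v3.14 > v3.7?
True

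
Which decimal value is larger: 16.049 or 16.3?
16.3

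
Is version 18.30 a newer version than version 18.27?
Yes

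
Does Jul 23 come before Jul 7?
No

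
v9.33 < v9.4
False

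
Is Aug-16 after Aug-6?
Yes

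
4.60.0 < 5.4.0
True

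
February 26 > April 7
False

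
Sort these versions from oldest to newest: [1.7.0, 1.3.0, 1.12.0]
[1.3.0, 1.7.0, 1.12.0]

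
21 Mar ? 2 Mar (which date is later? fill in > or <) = >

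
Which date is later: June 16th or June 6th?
June 16th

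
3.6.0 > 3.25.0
False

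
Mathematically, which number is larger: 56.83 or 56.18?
56.83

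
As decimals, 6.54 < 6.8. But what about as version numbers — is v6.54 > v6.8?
True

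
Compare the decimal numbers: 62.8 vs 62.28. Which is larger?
62.8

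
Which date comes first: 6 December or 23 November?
23 November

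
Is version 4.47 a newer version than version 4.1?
Yes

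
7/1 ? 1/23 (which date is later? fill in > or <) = >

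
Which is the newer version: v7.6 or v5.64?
v7.6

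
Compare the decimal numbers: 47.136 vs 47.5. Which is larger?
47.5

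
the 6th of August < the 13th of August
True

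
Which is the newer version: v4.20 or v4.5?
v4.20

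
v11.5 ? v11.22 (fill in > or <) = <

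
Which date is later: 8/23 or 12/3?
12/3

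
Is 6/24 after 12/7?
No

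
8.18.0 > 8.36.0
False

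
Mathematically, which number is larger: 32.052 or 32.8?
32.8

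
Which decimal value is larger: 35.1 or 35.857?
35.857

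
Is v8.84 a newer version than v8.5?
Yes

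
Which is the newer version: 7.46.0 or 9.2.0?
9.2.0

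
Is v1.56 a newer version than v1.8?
Yes. Version numbers are compared segment by segment as integers, not as decimals: minor version 56 > 8, so v1.56 > v1.8 (even though the decimal 1.56 < 1.8).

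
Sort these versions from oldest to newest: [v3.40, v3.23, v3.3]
[v3.3, v3.23, v3.40]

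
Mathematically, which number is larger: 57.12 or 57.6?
57.6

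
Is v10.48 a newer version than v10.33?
Yes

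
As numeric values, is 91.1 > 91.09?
True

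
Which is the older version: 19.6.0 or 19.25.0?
19.6.0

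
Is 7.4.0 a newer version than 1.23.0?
Yes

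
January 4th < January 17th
True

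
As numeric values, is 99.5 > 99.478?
True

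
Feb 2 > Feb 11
False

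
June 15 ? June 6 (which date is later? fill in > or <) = >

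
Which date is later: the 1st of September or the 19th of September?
the 19th of September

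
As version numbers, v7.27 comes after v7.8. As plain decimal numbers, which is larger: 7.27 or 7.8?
7.8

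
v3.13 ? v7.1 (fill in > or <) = <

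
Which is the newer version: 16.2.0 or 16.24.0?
16.24.0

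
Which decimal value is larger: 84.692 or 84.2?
84.692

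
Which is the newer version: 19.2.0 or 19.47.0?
19.47.0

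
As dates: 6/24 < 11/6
True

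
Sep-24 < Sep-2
False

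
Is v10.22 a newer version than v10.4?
Yes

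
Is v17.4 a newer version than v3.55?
Yes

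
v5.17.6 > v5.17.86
False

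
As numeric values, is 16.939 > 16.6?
True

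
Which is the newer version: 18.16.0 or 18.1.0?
18.16.0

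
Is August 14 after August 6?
Yes. Day 14 comes after day 6 in August — this is a date comparison, not a decimal one (the decimal 8.14 would be smaller than 8.6).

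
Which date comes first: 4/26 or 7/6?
4/26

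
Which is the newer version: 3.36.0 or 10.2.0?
10.2.0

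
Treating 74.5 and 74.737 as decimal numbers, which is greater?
74.737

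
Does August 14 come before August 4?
No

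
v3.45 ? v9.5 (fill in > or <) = <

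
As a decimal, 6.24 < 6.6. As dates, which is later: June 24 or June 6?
June 24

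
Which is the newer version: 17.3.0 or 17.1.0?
17.3.0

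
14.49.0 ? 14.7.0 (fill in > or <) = >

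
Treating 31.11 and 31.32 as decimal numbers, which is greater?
31.32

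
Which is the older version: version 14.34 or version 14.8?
version 14.8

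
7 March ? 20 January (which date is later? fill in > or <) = >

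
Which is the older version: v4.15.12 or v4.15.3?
v4.15.3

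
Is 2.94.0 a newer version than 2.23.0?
Yes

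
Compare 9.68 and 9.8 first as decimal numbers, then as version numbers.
As decimals: 9.68 < 9.8. As versions: v9.68 > v9.8 (minor version 68 > 8).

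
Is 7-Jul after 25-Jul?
No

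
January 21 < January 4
False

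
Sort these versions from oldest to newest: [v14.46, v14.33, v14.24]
[v14.24, v14.33, v14.46]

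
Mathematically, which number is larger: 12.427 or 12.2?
12.427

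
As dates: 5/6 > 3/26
True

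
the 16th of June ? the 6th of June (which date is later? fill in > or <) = >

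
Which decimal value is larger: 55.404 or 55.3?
55.404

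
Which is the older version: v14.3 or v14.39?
v14.3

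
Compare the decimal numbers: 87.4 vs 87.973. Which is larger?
87.973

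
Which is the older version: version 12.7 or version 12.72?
version 12.7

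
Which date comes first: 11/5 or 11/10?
11/5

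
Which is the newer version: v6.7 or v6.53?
v6.53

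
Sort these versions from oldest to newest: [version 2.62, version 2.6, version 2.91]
[version 2.6, version 2.62, version 2.91]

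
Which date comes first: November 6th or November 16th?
November 6th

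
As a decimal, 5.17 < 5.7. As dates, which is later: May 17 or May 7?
May 17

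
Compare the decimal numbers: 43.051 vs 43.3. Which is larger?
43.3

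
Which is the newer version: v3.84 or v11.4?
v11.4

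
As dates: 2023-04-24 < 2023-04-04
False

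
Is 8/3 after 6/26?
Yes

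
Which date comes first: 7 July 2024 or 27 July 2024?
7 July 2024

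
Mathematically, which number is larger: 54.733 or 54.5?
54.733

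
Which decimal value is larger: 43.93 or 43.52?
43.93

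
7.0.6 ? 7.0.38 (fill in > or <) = <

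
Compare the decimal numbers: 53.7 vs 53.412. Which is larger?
53.7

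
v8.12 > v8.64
False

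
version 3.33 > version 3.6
True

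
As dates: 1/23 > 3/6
False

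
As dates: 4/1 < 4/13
True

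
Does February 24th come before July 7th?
Yes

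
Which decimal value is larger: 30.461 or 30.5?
30.5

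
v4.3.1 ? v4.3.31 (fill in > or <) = <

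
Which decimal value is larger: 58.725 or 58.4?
58.725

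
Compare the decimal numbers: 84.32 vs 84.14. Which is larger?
84.32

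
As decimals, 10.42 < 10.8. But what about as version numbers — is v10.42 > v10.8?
True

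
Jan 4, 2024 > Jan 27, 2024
False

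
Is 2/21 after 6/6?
No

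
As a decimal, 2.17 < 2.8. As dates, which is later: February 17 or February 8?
February 17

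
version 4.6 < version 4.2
False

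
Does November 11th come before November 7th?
No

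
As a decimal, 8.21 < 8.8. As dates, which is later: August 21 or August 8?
August 21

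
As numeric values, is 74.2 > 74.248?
False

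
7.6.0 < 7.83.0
True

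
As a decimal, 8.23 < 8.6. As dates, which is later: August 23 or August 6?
August 23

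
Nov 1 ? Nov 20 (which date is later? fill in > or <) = <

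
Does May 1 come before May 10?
Yes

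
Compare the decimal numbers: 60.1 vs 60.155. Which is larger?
60.155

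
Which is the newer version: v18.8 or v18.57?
v18.57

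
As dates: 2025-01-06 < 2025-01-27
True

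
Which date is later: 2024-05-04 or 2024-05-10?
2024-05-10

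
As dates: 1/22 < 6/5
True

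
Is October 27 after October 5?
Yes. Day 27 comes after day 5 in October — this is a date comparison, not a decimal one (the decimal 10.27 would be smaller than 10.5).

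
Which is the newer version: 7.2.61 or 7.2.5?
7.2.61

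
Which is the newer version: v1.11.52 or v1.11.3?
v1.11.52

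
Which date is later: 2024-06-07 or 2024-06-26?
2024-06-26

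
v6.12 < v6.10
False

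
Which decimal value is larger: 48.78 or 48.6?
48.78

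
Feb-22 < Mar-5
True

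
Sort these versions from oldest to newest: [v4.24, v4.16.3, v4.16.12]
[v4.16.3, v4.16.12, v4.24]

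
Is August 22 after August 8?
Yes. Day 22 comes after day 8 in August — this is a date comparison, not a decimal one (the decimal 8.22 would be smaller than 8.8).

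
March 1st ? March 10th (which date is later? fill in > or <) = <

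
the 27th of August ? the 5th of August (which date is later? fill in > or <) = >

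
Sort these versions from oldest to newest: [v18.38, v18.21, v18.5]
[v18.5, v18.21, v18.38]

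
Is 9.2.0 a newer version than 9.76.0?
No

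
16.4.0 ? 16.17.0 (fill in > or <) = <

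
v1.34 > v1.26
True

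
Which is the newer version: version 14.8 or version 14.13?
version 14.13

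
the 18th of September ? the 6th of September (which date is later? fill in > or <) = >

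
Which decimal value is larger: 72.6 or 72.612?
72.612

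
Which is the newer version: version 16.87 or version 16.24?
version 16.87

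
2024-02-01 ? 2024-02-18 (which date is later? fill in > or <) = <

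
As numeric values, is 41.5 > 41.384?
True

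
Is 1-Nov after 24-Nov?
No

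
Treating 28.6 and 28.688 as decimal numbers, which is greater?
28.688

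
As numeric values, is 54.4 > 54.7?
False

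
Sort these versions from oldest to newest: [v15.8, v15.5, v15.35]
[v15.5, v15.8, v15.35]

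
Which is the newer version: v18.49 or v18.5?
v18.49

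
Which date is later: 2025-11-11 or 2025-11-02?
2025-11-11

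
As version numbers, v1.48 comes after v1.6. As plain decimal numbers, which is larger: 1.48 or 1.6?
1.6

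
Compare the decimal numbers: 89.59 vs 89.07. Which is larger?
89.59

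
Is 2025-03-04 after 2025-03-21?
No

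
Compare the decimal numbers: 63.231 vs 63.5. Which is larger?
63.5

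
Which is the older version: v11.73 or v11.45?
v11.45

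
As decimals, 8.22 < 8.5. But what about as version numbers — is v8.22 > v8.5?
True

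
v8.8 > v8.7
True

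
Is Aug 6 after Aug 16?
No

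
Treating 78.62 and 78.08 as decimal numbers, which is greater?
78.62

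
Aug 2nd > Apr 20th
True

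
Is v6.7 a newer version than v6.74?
No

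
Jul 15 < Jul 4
False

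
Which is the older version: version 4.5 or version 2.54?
version 2.54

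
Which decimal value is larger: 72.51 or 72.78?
72.78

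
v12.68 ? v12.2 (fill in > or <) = >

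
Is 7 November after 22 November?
No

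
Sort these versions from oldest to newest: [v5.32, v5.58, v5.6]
[v5.6, v5.32, v5.58]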